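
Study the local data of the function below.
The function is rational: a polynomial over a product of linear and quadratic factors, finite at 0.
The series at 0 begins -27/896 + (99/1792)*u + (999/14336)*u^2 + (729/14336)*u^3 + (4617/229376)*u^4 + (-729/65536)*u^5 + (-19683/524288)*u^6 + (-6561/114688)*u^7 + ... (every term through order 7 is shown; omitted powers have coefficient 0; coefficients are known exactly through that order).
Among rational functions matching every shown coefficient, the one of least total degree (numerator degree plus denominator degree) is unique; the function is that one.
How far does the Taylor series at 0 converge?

No rational of total degree below 5 reproduces all 8 coefficients; solving the [2/3] Pade equations on them gives f(u) = (u**2/4 - 7*u/24 + 1/14)/(u - 4/3)**3, whose expansion matches every shown term.
Denominator factor (u - 4/3)^3: pole of order 3 at 4/3, modulus 4/3.
The radius of convergence is the smallest modulus among the singular points: 4/3.

The radius of convergence is 4/3.


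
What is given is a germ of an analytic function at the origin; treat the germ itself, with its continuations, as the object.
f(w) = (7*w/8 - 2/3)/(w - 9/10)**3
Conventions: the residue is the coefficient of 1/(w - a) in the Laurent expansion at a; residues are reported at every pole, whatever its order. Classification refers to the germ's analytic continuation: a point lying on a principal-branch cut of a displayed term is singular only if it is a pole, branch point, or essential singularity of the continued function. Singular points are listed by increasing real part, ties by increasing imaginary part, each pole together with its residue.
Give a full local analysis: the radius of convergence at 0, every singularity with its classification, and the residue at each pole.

Radius of convergence at 0: 9/10.
At 9/10: a pole of order 3; residue 0.

Denominator factor (w - 9/10)^3: pole of order 3 at 9/10, modulus 9/10.
The radius of convergence is the smallest modulus among the singular points: 9/10.
At the order-3 pole 9/10 set g(w) = (w - (9/10))^3*f(w) = 7*w/8 - 2/3.
Order-3 pole: residue = g''(a)/2; g''(9/10) = 0, so the residue is 0.


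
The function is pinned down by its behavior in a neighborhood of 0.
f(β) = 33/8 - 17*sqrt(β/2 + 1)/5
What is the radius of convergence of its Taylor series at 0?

The radius of convergence is 2.

Branch term (-17/5)*sqrt(1 - β/(-2)): its argument vanishes at β = -2, a square-root branch point, modulus 2.
The radius of convergence is the smallest modulus among the singular points: 2.


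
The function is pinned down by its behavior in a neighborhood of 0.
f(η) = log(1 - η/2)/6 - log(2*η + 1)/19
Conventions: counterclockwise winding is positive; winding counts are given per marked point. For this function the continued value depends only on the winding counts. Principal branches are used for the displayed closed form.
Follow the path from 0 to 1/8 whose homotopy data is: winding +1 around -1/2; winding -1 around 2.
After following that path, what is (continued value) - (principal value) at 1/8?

The rational part is single-valued and drops out of the difference; each branch term changes only by its own monodromy.
(1/6)*log(1 - η/(2)): each positive loop around 2 adds 2*pi*i to the log, so winding -1 contributes (1/6)*(-1)*2*pi*i = -(1/3)*pi*i.
(-1/19)*log(1 - η/(-1/2)): each positive loop around -1/2 adds 2*pi*i to the log, so winding +1 contributes (-1/19)*(1)*2*pi*i = -(2/19)*pi*i.
Summing the contributions at η = 1/8 gives -(25/57)*pi*i.

Continued minus principal equals -(25/57)*pi*i.


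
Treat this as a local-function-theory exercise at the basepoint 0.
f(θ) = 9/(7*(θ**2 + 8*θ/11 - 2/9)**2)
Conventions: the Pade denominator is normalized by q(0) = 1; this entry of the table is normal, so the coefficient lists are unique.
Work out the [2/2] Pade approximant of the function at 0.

The Pade approximant has numerator coefficients [729/28, -12052557/495278, 62716599/566032]; denominator coefficients [1, -2910870/389147, 206913501/17122468].

Taylor coefficients needed (expand at 0): a_0 = 729/28, a_1 = 13122/77, a_2 = 518319/484, a_3 = 55447011/9317, a_4 = 51775285131/1639792.
Write the denominator as Q(θ) = 1 + q1*θ + q2*θ^2. Requiring Q*f - P = O(θ^5) with deg P <= 2 kills the coefficients of θ^3..θ^4 in Q*f:
  θ^3: a_3 + q1*a_2 + q2*a_1 = 0, i.e. 55447011/9317 + (518319/484)*q1 + (13122/77)*q2 = 0.
  θ^4: a_4 + q1*a_3 + q2*a_2 = 0, i.e. 51775285131/1639792 + (55447011/9317)*q1 + (518319/484)*q2 = 0.
Solving this linear system: q1 = -2910870/389147, q2 = 206913501/17122468.
The numerator is Q*f truncated at degree 2: P0 = a_0 = 729/28; P1 = a_1 + q1*a_0 = -12052557/495278; P2 = a_2 + q1*a_1 + q2*a_0 = 62716599/566032.


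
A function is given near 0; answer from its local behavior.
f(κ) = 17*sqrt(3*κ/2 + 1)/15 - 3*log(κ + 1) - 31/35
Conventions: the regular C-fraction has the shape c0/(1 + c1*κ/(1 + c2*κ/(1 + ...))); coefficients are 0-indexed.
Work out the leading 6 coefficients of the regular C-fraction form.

The regular C-fraction coefficients are [26/105, 903/104, -9093/1118, -80093/12511968, 753073663/1792703136, -38864982345/215799387802].

Taylor coefficients (expand at 0): a_0 = 26/105, a_1 = -43/20, a_2 = 189/160, a_3 = -487/640, a_4 = 1077/2048, a_5 = -14937/40960.
c0 = a_0 = 26/105. Peel one level at a time: if S = 1 + c*κ/S' with S'(0) = 1, then c is the κ-coefficient of S and S' = c*κ/(S - 1).
S_1 = c0/f = 1 + (903/104)*κ + (190953/2704)*κ^2 + ...; c1 = 903/104.
S_2 = c1*κ/(S_1 - 1) = 1 + (-9093/1118)*κ + (-6161/118336)*κ^2 + ...; c2 = -9093/1118.
S_3 = c2*κ/(S_2 - 1) = 1 + (-80093/12511968)*κ + (227673433/84667032576)*κ^2 + ...; c3 = -80093/12511968.
S_4 = c3*κ/(S_3 - 1) = 1 + (753073663/1792703136)*κ + (183789095/2429306944)*κ^2 + ...; c4 = 753073663/1792703136.
S_5 = c4*κ/(S_4 - 1) = 1 + (-38864982345/215799387802)*κ + ...; c5 = -38864982345/215799387802.


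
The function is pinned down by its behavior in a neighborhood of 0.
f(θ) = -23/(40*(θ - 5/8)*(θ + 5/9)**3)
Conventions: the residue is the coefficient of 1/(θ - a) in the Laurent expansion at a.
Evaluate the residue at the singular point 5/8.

At the order-1 pole 5/8 set g(θ) = (θ - (5/8))*f(θ) = -23/(40*(θ + 5/9)**3).
Simple pole: residue = g(a) at a = 5/8, which is -1073088/3070625.

The residue is -1073088/3070625.


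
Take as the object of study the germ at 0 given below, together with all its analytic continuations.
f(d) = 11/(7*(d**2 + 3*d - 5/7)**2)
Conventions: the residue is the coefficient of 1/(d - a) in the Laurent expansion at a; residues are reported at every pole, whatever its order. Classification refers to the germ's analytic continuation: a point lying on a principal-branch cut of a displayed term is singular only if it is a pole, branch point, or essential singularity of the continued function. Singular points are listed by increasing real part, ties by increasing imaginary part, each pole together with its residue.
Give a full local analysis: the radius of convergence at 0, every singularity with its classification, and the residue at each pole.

Radius of convergence at 0: -3/2 + (1/14)*sqrt(581).
At -3/2 - (1/14)*sqrt(581): a pole of order 2; residue (22/6889)*sqrt(581).
At -3/2 + (1/14)*sqrt(581): a pole of order 2; residue -(22/6889)*sqrt(581).

Denominator factor (d**2 + 3*d - 5/7)^2: discriminant 83/7, real irrational roots -3/2 + (1/14)*sqrt(581) and -3/2 - (1/14)*sqrt(581); poles of order 2, moduli -3/2 + (1/14)*sqrt(581) and 3/2 + (1/14)*sqrt(581).
The radius of convergence is the smallest modulus among the singular points: -3/2 + (1/14)*sqrt(581).
The factor d**2 + 3*d - 5/7 splits as (d - a)(d - a') with a = -3/2 - (1/14)*sqrt(581), a' = -3/2 + (1/14)*sqrt(581). At the order-2 pole a set g(d) = (d - a)^2*f(d) = [11/7] / (d - a')^2.
Order-2 pole: residue = g'(a); g'(-3/2 - (1/14)*sqrt(581)) = (22/6889)*sqrt(581), so the residue is (22/6889)*sqrt(581).
The factor d**2 + 3*d - 5/7 splits as (d - a)(d - a') with a = -3/2 + (1/14)*sqrt(581), a' = -3/2 - (1/14)*sqrt(581). At the order-2 pole a set g(d) = (d - a)^2*f(d) = [11/7] / (d - a')^2.
Order-2 pole: residue = g'(a); g'(-3/2 + (1/14)*sqrt(581)) = -(22/6889)*sqrt(581), so the residue is -(22/6889)*sqrt(581).
List the singular points by increasing real part (a conjugate pair: the negative imaginary part first).


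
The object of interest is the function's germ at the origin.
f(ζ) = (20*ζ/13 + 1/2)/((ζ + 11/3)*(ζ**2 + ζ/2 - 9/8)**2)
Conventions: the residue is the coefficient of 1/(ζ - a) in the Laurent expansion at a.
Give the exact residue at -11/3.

At the order-1 pole -11/3 set g(ζ) = (ζ - (-11/3))*f(ζ) = (20*ζ/13 + 1/2)/(ζ**2 + ζ/2 - 9/8)**2.
Simple pole: residue = g(a) at a = -11/3, which is -346464/7410325.

The residue is -346464/7410325.


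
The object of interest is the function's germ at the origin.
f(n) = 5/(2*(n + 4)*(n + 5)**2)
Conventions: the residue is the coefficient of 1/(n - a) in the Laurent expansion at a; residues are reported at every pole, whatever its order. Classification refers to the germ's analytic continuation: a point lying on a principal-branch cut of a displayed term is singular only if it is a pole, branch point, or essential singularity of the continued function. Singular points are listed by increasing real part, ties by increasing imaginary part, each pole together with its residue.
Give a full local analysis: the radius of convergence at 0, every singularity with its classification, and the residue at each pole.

Radius of convergence at 0: 4.
At -5: a pole of order 2; residue -5/2.
At -4: a pole of order 1; residue 5/2.

Denominator factor (n + 4): pole of order 1 at -4, modulus 4.
Denominator factor (n + 5)^2: pole of order 2 at -5, modulus 5.
The radius of convergence is the smallest modulus among the singular points: 4.
At the order-2 pole -5 set g(n) = (n - (-5))^2*f(n) = 5/(2*(n + 4)).
Order-2 pole: residue = g'(a); g'(-5) = -5/2, so the residue is -5/2.
At the order-1 pole -4 set g(n) = (n - (-4))*f(n) = 5/(2*(n + 5)**2).
Simple pole: residue = g(a) at a = -4, which is 5/2.
List the singular points by increasing real part (a conjugate pair: the negative imaginary part first).


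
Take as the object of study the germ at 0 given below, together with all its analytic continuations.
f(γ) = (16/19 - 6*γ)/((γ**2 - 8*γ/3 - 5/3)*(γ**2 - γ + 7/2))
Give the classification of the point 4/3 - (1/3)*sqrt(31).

The denominator factor γ**2 - 8*γ/3 - 5/3 vanishes at 4/3 - (1/3)*sqrt(31) and appears to the power 1; the numerator there equals -136/19 + (2)*sqrt(31), nonzero, and no other factor vanishes.
Hence a pole whose order is the multiplicity, 1.

The point is a pole of order 1.


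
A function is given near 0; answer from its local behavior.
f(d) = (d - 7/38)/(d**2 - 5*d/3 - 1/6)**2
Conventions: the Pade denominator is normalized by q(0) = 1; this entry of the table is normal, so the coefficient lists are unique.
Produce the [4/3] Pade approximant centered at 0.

Taylor coefficients needed (expand at 0): a_0 = -126/19, a_1 = 3204/19, a_2 = -52992/19, a_3 = 762768/19, a_4 = -10203048/19, a_5 = 130462992/19, a_6 = -1617951744/19, a_7 = 1032971904.
Write the denominator as Q(d) = 1 + q1*d + q2*d^2 + q3*d^3. Requiring Q*f - P = O(d^8) with deg P <= 4 kills the coefficients of d^5..d^7 in Q*f:
  d^5: a_5 + q1*a_4 + q2*a_3 + q3*a_2 = 0, i.e. 130462992/19 + (-10203048/19)*q1 + (762768/19)*q2 + (-52992/19)*q3 = 0.
  d^6: a_6 + q1*a_5 + q2*a_4 + q3*a_3 = 0, i.e. -1617951744/19 + (130462992/19)*q1 + (-10203048/19)*q2 + (762768/19)*q3 = 0.
  d^7: a_7 + q1*a_6 + q2*a_5 + q3*a_4 = 0, i.e. 1032971904 + (-1617951744/19)*q1 + (130462992/19)*q2 + (-10203048/19)*q3 = 0.
Solving this linear system: q1 = 512648834/25098721, q2 = 2426205604/25098721, q3 = -1990761384/25098721.
The numerator is Q*f truncated at degree 4: P0 = a_0 = -126/19; P1 = a_1 + q1*a_0 = 15822549000/476875699; P2 = a_2 + q1*a_1 + q2*a_0 = 6793534800/476875699; P3 = a_3 + q1*a_2 + q2*a_1 + q3*a_0 = 2612898000/476875699; P4 = a_4 + q1*a_3 + q2*a_2 + q3*a_1 = 783869400/476875699.

The Pade approximant has numerator coefficients [-126/19, 15822549000/476875699, 6793534800/476875699, 2612898000/476875699, 783869400/476875699]; denominator coefficients [1, 512648834/25098721, 2426205604/25098721, -1990761384/25098721].


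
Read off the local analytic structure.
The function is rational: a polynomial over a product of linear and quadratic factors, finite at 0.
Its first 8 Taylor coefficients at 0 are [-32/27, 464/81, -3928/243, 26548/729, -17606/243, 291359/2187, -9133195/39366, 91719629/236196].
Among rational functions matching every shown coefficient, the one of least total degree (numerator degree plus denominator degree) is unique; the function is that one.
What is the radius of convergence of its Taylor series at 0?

The radius of convergence is 3/4.

No rational of total degree below 4 reproduces all 8 coefficients; solving the [1/3] Pade equations on them gives f(x) = (4*x/7 - 4/7)/((x + 3/4)**2*(x + 6/7)), whose expansion matches every shown term.
Denominator factor (x + 6/7): pole of order 1 at -6/7, modulus 6/7.
Denominator factor (x + 3/4)^2: pole of order 2 at -3/4, modulus 3/4.
The radius of convergence is the smallest modulus among the singular points: 3/4.


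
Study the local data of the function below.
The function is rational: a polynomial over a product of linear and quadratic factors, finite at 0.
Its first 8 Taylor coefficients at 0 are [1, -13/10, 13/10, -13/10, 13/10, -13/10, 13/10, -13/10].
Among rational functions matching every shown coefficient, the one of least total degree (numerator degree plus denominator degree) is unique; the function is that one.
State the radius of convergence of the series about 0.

The radius of convergence is 1.

No rational of total degree below 2 reproduces all 8 coefficients; solving the [1/1] Pade equations on them gives f(τ) = (1 - 3*τ/10)/(τ + 1), whose expansion matches every shown term.
Denominator factor (τ + 1): pole of order 1 at -1, modulus 1.
The radius of convergence is the smallest modulus among the singular points: 1.


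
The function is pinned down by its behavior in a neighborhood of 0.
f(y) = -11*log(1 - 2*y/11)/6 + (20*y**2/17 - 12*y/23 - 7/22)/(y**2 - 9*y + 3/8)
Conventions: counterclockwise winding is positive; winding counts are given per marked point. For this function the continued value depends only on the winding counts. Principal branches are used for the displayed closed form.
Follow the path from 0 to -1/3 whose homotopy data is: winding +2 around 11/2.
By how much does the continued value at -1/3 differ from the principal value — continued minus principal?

The rational part is single-valued and drops out of the difference; each branch term changes only by its own monodromy.
(-11/6)*log(1 - y/(11/2)): each positive loop around 11/2 adds 2*pi*i to the log, so winding +2 contributes (-11/6)*(2)*2*pi*i = -(22/3)*pi*i.
Summing the contributions at y = -1/3 gives -(22/3)*pi*i.

Continued minus principal equals -(22/3)*pi*i.


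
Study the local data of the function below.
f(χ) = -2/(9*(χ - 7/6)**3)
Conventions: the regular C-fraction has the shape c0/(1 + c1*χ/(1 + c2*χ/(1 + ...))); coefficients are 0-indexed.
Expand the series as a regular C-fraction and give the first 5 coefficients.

Taylor coefficients (expand at 0): a_0 = 48/343, a_1 = 864/2401, a_2 = 10368/16807, a_3 = 103680/117649, a_4 = 933120/823543.
c0 = a_0 = 48/343. Peel one level at a time: if S = 1 + c*χ/S' with S'(0) = 1, then c is the χ-coefficient of S and S' = c*χ/(S - 1).
S_1 = c0/f = 1 + (-18/7)*χ + (108/49)*χ^2 + ...; c1 = -18/7.
S_2 = c1*χ/(S_1 - 1) = 1 + (6/7)*χ + (24/49)*χ^2 + ...; c2 = 6/7.
S_3 = c2*χ/(S_2 - 1) = 1 + (-4/7)*χ + (4/49)*χ^2 + ...; c3 = -4/7.
S_4 = c3*χ/(S_3 - 1) = 1 + (1/7)*χ + ...; c4 = 1/7.

The regular C-fraction coefficients are [48/343, -18/7, 6/7, -4/7, 1/7].


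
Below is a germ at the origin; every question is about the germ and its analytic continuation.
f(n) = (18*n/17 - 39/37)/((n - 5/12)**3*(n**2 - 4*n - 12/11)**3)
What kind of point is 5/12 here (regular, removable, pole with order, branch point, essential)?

The denominator factor n - 5/12 vanishes at 5/12 and appears to the power 3; the numerator there equals -771/1258, nonzero, and no other factor vanishes.
Hence a pole whose order is the multiplicity, 3.

The point is a pole of order 3.


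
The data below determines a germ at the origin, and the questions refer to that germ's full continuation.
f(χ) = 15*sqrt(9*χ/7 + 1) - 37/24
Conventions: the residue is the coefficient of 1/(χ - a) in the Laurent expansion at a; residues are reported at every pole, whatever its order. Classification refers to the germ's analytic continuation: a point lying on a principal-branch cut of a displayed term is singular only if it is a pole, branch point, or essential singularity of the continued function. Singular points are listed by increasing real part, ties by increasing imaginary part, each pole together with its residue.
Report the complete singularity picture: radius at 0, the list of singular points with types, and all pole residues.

Radius of convergence at 0: 7/9.
At -7/9: an algebraic (square-root) branch point.

Branch term (15)*sqrt(1 - χ/(-7/9)): its argument vanishes at χ = -7/9, a square-root branch point, modulus 7/9.
The radius of convergence is the smallest modulus among the singular points: 7/9.


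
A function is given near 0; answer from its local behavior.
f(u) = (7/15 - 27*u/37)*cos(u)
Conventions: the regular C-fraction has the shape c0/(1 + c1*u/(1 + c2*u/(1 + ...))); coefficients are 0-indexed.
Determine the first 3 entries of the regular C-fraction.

Taylor coefficients (expand at 0): a_0 = 7/15, a_1 = -27/37, a_2 = -7/30.
c0 = a_0 = 7/15. Peel one level at a time: if S = 1 + c*u/S' with S'(0) = 1, then c is the u-coefficient of S and S' = c*u/(S - 1).
S_1 = c0/f = 1 + (405/259)*u + (395131/134162)*u^2 + ...; c1 = 405/259.
S_2 = c1*u/(S_1 - 1) = 1 + (-395131/209790)*u + ...; c2 = -395131/209790.

The regular C-fraction coefficients are [7/15, 405/259, -395131/209790].


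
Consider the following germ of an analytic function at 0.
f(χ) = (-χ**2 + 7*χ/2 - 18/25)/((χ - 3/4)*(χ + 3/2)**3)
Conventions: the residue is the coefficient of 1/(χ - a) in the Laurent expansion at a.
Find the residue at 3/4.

At the order-1 pole 3/4 set g(χ) = (χ - (3/4))*f(χ) = (-χ**2 + 7*χ/2 - 18/25)/(χ + 3/2)**3.
Simple pole: residue = g(a) at a = 3/4, which is 716/6075.

The residue is 716/6075.


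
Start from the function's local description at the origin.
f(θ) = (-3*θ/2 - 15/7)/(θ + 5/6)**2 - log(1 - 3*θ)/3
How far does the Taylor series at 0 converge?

Denominator factor (θ + 5/6)^2: pole of order 2 at -5/6, modulus 5/6.
Branch term (-1/3)*log(1 - θ/(1/3)): its argument vanishes at θ = 1/3, a logarithmic branch point, modulus 1/3.
The radius of convergence is the smallest modulus among the singular points: 1/3.

The radius of convergence is 1/3.


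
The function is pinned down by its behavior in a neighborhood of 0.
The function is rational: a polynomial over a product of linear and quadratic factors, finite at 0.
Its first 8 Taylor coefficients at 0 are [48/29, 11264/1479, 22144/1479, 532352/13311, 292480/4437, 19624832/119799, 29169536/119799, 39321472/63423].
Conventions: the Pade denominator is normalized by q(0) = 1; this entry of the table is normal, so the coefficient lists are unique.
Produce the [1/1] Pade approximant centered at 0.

The Pade approximant has numerator coefficients [48/29, 70966/16269]; denominator coefficients [1, -173/88].

Taylor coefficients needed (read off): a_0 = 48/29, a_1 = 11264/1479, a_2 = 22144/1479.
Write the denominator as Q(ν) = 1 + q1*ν. Requiring Q*f - P = O(ν^3) with deg P <= 1 kills the coefficients of ν^2..ν^2 in Q*f:
  ν^2: a_2 + q1*a_1 = 0, i.e. 22144/1479 + (11264/1479)*q1 = 0.
Solving this linear system: q1 = -173/88.
The numerator is Q*f truncated at degree 1: P0 = a_0 = 48/29; P1 = a_1 + q1*a_0 = 70966/16269.


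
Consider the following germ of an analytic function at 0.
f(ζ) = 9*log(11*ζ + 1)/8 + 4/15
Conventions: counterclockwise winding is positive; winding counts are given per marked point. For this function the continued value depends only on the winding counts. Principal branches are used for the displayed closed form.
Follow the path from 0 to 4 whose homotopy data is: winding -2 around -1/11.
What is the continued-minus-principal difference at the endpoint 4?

Continued minus principal equals -(9/2)*pi*i.

The rational part is single-valued and drops out of the difference; each branch term changes only by its own monodromy.
(9/8)*log(1 - ζ/(-1/11)): each positive loop around -1/11 adds 2*pi*i to the log, so winding -2 contributes (9/8)*(-2)*2*pi*i = -(9/2)*pi*i.
Summing the contributions at ζ = 4 gives -(9/2)*pi*i.


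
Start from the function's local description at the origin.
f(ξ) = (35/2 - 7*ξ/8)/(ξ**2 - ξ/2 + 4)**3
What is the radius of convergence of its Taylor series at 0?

Denominator factor (ξ**2 - ξ/2 + 4)^3: discriminant -63/4, complex-conjugate roots (1/4) + ((3/4)*sqrt(7))*i and (1/4) - ((3/4)*sqrt(7))*i; poles of order 3, moduli 2 and 2.
The radius of convergence is the smallest modulus among the singular points: 2.

The radius of convergence is 2.


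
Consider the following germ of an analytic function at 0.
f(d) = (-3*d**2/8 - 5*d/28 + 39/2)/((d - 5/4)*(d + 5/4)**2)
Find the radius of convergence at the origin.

Denominator factor (d + 5/4)^2: pole of order 2 at -5/4, modulus 5/4.
Denominator factor (d - 5/4): pole of order 1 at 5/4, modulus 5/4.
The radius of convergence is the smallest modulus among the singular points: 5/4.

The radius of convergence is 5/4.


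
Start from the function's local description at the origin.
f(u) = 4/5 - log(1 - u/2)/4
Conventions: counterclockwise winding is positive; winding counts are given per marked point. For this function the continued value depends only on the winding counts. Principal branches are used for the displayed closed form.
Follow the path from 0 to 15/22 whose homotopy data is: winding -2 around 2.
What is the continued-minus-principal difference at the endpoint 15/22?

The rational part is single-valued and drops out of the difference; each branch term changes only by its own monodromy.
(-1/4)*log(1 - u/(2)): each positive loop around 2 adds 2*pi*i to the log, so winding -2 contributes (-1/4)*(-2)*2*pi*i = pi*i.
Summing the contributions at u = 15/22 gives pi*i.

Continued minus principal equals pi*i.


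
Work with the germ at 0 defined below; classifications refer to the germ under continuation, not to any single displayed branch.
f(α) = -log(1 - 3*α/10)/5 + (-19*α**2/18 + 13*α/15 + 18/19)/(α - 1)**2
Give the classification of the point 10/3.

The point is a logarithmic branch point.

The term (-1/5)*log(1 - α/(10/3)) has argument 1 - 10/3/(10/3) = 0 at 10/3: a logarithmic (infinitely-sheeted) branch point; the remaining terms are analytic or single-valued there.


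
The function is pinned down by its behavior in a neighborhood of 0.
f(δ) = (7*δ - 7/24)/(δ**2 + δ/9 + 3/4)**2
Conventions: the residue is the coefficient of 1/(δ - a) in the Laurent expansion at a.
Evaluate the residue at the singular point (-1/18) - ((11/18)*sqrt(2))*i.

The factor δ**2 + δ/9 + 3/4 splits as (δ - a)(δ - a') with a = (-1/18) - ((11/18)*sqrt(2))*i, a' = (-1/18) + ((11/18)*sqrt(2))*i. At the order-2 pole a set g(δ) = (δ - a)^2*f(δ) = [7*δ - 7/24] / (δ - a')^2.
Order-2 pole: residue = g'(a); g'((-1/18) - ((11/18)*sqrt(2))*i) = -((3969/21296)*sqrt(2))*i, so the residue is -((3969/21296)*sqrt(2))*i.

The residue is -((3969/21296)*sqrt(2))*i.


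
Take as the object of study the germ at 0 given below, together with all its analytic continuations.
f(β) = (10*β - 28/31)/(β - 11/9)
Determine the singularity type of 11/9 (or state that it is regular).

The denominator factor β - 11/9 vanishes at 11/9 and appears to the power 1; the numerator there equals 3158/279, nonzero, and no other factor vanishes.
Hence a pole whose order is the multiplicity, 1.

The point is a pole of order 1.


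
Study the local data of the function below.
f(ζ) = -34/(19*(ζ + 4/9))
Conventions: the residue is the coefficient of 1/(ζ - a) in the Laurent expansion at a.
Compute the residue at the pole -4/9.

The residue is -34/19.

At the order-1 pole -4/9 set g(ζ) = (ζ - (-4/9))*f(ζ) = -34/19.
Simple pole: residue = g(a) at a = -4/9, which is -34/19.


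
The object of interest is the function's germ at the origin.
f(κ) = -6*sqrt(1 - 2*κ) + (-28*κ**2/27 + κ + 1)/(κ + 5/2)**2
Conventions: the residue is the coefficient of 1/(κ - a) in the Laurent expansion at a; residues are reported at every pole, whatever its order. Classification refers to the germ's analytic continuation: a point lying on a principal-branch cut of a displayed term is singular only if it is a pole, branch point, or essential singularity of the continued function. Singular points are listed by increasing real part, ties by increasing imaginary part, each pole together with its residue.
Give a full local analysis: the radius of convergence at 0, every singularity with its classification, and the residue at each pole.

Radius of convergence at 0: 1/2.
At -5/2: a pole of order 2; residue 167/27.
At 1/2: an algebraic (square-root) branch point.

Denominator factor (κ + 5/2)^2: pole of order 2 at -5/2, modulus 5/2.
Branch term (-6)*sqrt(1 - κ/(1/2)): its argument vanishes at κ = 1/2, a square-root branch point, modulus 1/2.
The radius of convergence is the smallest modulus among the singular points: 1/2.
The branch term is analytic at -5/2 and contributes nothing to the residue; only the rational part matters.
At the order-2 pole -5/2 set g(κ) = (κ - (-5/2))^2*(rational part) = -28*κ**2/27 + κ + 1.
Order-2 pole: residue = g'(a); g'(-5/2) = 167/27, so the residue is 167/27.
List the singular points by increasing real part (a conjugate pair: the negative imaginary part first).


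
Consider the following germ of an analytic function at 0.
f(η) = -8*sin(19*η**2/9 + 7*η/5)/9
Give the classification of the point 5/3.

There is no denominator, hence no pole anywhere.
The factor sin(19*η**2/9 + 7*η/5) is entire.
So the germ continues analytically to 5/3.

The point is a regular point.


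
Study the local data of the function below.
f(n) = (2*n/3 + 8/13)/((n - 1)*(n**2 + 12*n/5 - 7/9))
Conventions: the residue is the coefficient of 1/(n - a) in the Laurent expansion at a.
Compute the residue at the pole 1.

The residue is 375/767.

At the order-1 pole 1 set g(n) = (n - (1))*f(n) = (2*n/3 + 8/13)/(n**2 + 12*n/5 - 7/9).
Simple pole: residue = g(a) at a = 1, which is 375/767.


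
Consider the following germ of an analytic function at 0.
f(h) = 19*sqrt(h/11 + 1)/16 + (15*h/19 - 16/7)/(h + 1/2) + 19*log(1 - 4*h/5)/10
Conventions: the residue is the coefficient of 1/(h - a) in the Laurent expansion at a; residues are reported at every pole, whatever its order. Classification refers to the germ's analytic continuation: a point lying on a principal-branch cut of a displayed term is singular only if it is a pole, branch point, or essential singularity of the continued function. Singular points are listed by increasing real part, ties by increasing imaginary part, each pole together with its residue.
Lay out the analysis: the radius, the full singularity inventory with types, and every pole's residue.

Denominator factor (h + 1/2): pole of order 1 at -1/2, modulus 1/2.
Branch term (19/10)*log(1 - h/(5/4)): its argument vanishes at h = 5/4, a logarithmic branch point, modulus 5/4.
Branch term (19/16)*sqrt(1 - h/(-11)): its argument vanishes at h = -11, a square-root branch point, modulus 11.
The radius of convergence is the smallest modulus among the singular points: 1/2.
The branch terms are analytic at -1/2 and contribute nothing to the residue; only the rational part matters.
At the order-1 pole -1/2 set g(h) = (h - (-1/2))*(rational part) = 15*h/19 - 16/7.
Simple pole: residue = g(a) at a = -1/2, which is -713/266.
List the singular points by increasing real part (a conjugate pair: the negative imaginary part first).

Radius of convergence at 0: 1/2.
At -11: an algebraic (square-root) branch point.
At -1/2: a pole of order 1; residue -713/266.
At 5/4: a logarithmic branch point.


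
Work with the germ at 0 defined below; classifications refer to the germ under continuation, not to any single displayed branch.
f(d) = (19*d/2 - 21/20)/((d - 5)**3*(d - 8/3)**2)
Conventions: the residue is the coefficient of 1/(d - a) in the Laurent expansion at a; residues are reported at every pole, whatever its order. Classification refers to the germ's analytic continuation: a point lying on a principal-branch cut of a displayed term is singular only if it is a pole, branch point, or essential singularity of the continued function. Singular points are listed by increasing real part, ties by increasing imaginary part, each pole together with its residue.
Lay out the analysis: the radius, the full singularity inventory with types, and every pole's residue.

Denominator factor (d - 5)^3: pole of order 3 at 5, modulus 5.
Denominator factor (d - 8/3)^2: pole of order 2 at 8/3, modulus 8/3.
The radius of convergence is the smallest modulus among the singular points: 8/3.
At the order-2 pole 8/3 set g(d) = (d - (8/3))^2*f(d) = (19*d/2 - 21/20)/(d - 5)**3.
Order-2 pole: residue = g'(a); g'(8/3) = -153927/48020, so the residue is -153927/48020.
At the order-3 pole 5 set g(d) = (d - (5))^3*f(d) = (19*d/2 - 21/20)/(d - 8/3)**2.
Order-3 pole: residue = g''(a)/2; g''(5) = 153927/24010, so the residue is 153927/48020.
List the singular points by increasing real part (a conjugate pair: the negative imaginary part first).

Radius of convergence at 0: 8/3.
At 8/3: a pole of order 2; residue -153927/48020.
At 5: a pole of order 3; residue 153927/48020.


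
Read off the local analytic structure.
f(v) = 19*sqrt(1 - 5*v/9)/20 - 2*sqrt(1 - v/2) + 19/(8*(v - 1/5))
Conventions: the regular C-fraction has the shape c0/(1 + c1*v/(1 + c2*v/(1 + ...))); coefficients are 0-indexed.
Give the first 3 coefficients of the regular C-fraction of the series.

Taylor coefficients (expand at 0): a_0 = -517/40, a_1 = -2129/36, a_2 = -769433/2592.
c0 = a_0 = -517/40. Peel one level at a time: if S = 1 + c*v/S' with S'(0) = 1, then c is the v-coefficient of S and S' = c*v/(S - 1).
S_1 = c0/f = 1 + (-21290/4653)*v + (-19547545/9622404)*v^2 + ...; c1 = -21290/4653.
S_2 = c1*v/(S_1 - 1) = 1 + (-3909509/8805544)*v + ...; c2 = -3909509/8805544.

The regular C-fraction coefficients are [-517/40, -21290/4653, -3909509/8805544].


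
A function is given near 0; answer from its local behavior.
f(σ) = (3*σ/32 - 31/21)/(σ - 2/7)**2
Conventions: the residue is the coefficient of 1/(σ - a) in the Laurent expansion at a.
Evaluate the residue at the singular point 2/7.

At the order-2 pole 2/7 set g(σ) = (σ - (2/7))^2*f(σ) = 3*σ/32 - 31/21.
Order-2 pole: residue = g'(a); g'(2/7) = 3/32, so the residue is 3/32.

The residue is 3/32.


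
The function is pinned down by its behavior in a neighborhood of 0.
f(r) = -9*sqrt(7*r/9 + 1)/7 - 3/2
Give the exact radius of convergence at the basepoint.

Branch term (-9/7)*sqrt(1 - r/(-9/7)): its argument vanishes at r = -9/7, a square-root branch point, modulus 9/7.
The radius of convergence is the smallest modulus among the singular points: 9/7.

The radius of convergence is 9/7.


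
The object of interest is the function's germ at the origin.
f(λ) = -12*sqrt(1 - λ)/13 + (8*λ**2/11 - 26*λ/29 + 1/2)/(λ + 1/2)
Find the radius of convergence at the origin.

The radius of convergence is 1/2.

Denominator factor (λ + 1/2): pole of order 1 at -1/2, modulus 1/2.
Branch term (-12/13)*sqrt(1 - λ/(1)): its argument vanishes at λ = 1, a square-root branch point, modulus 1.
The radius of convergence is the smallest modulus among the singular points: 1/2.


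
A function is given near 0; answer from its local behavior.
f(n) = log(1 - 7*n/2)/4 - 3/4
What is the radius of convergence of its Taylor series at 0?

Branch term (1/4)*log(1 - n/(2/7)): its argument vanishes at n = 2/7, a logarithmic branch point, modulus 2/7.
The radius of convergence is the smallest modulus among the singular points: 2/7.

The radius of convergence is 2/7.


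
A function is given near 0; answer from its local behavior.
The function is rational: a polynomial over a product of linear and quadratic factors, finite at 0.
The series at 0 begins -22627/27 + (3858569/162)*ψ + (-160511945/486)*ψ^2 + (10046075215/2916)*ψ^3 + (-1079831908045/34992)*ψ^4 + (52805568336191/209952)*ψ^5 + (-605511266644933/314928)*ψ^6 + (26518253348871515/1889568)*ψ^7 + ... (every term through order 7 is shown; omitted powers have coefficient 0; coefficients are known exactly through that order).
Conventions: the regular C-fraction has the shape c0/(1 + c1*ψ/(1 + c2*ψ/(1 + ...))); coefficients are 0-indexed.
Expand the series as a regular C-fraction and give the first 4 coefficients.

The regular C-fraction coefficients are [-22627/27, 2899/102, -1434657/98566, 4536693865/1386356881].

Taylor coefficients (read off): a_0 = -22627/27, a_1 = 3858569/162, a_2 = -160511945/486, a_3 = 10046075215/2916.
c0 = a_0 = -22627/27. Peel one level at a time: if S = 1 + c*ψ/S' with S'(0) = 1, then c is the ψ-coefficient of S and S' = c*ψ/(S - 1).
S_1 = c0/f = 1 + (2899/102)*ψ + (478219/1156)*ψ^2 + ...; c1 = 2899/102.
S_2 = c1*ψ/(S_1 - 1) = 1 + (-1434657/98566)*ψ + (800593035/16808402)*ψ^2 + ...; c2 = -1434657/98566.
S_3 = c2*ψ/(S_2 - 1) = 1 + (4536693865/1386356881)*ψ + ...; c3 = 4536693865/1386356881.


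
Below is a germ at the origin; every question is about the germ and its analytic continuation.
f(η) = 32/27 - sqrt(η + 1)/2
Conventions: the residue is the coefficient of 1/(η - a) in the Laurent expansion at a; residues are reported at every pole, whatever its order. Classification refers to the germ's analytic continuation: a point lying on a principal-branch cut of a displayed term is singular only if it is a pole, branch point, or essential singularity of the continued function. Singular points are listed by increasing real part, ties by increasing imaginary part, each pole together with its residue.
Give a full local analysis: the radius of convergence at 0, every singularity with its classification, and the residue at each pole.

Radius of convergence at 0: 1.
At -1: an algebraic (square-root) branch point.

Branch term (-1/2)*sqrt(1 - η/(-1)): its argument vanishes at η = -1, a square-root branch point, modulus 1.
The radius of convergence is the smallest modulus among the singular points: 1.


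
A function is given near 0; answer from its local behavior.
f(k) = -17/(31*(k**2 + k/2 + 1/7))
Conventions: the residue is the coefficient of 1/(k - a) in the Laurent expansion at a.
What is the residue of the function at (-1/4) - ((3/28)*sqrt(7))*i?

The factor k**2 + k/2 + 1/7 splits as (k - a)(k - a') with a = (-1/4) - ((3/28)*sqrt(7))*i, a' = (-1/4) + ((3/28)*sqrt(7))*i. At the order-1 pole a set g(k) = (k - a)*f(k) = [-17/31] / (k - a').
Simple pole: residue = g(a) at a = (-1/4) - ((3/28)*sqrt(7))*i, which is -((34/93)*sqrt(7))*i.

The residue is -((34/93)*sqrt(7))*i.


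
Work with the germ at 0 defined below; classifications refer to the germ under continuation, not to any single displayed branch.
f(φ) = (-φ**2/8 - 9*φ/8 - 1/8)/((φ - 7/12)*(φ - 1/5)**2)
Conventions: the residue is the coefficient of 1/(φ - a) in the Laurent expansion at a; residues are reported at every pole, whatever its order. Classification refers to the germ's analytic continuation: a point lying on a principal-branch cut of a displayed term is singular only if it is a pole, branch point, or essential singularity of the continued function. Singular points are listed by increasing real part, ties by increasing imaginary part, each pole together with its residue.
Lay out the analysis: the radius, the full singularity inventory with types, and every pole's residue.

Denominator factor (φ - 1/5)^2: pole of order 2 at 1/5, modulus 1/5.
Denominator factor (φ - 7/12): pole of order 1 at 7/12, modulus 7/12.
The radius of convergence is the smallest modulus among the singular points: 1/5.
At the order-2 pole 1/5 set g(φ) = (φ - (1/5))^2*f(φ) = (-φ**2/8 - 9*φ/8 - 1/8)/(φ - 7/12).
Order-2 pole: residue = g'(a); g'(1/5) = 5799/1058, so the residue is 5799/1058.
At the order-1 pole 7/12 set g(φ) = (φ - (7/12))*f(φ) = (-φ**2/8 - 9*φ/8 - 1/8)/(φ - 1/5)**2.
Simple pole: residue = g(a) at a = 7/12, which is -23725/4232.
List the singular points by increasing real part (a conjugate pair: the negative imaginary part first).

Radius of convergence at 0: 1/5.
At 1/5: a pole of order 2; residue 5799/1058.
At 7/12: a pole of order 1; residue -23725/4232.


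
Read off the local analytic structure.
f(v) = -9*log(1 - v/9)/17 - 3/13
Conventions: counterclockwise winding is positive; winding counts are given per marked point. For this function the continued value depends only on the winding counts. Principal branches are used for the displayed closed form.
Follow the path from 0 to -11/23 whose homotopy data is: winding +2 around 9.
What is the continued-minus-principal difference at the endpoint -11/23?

The rational part is single-valued and drops out of the difference; each branch term changes only by its own monodromy.
(-9/17)*log(1 - v/(9)): each positive loop around 9 adds 2*pi*i to the log, so winding +2 contributes (-9/17)*(2)*2*pi*i = -(36/17)*pi*i.
Summing the contributions at v = -11/23 gives -(36/17)*pi*i.

Continued minus principal equals -(36/17)*pi*i.


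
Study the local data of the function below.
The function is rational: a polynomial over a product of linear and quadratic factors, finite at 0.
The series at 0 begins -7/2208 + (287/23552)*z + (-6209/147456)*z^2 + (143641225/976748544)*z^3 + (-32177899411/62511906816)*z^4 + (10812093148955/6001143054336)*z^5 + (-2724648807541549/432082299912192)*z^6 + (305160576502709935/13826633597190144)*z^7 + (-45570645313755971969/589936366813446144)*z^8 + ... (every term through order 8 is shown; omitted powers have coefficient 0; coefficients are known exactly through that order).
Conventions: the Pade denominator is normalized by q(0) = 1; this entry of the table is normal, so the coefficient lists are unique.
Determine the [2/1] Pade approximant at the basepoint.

The Pade approximant has numerator coefficients [-7/2208, 3611531/3243269376, 20826337/46126497792]; denominator coefficients [1, 20520175/5875488].


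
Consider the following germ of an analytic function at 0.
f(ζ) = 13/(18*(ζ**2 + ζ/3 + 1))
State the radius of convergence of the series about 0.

Denominator factor (ζ**2 + ζ/3 + 1): discriminant -35/9, complex-conjugate roots (-1/6) + ((1/6)*sqrt(35))*i and (-1/6) - ((1/6)*sqrt(35))*i; poles of order 1, moduli 1 and 1.
The radius of convergence is the smallest modulus among the singular points: 1.

The radius of convergence is 1.


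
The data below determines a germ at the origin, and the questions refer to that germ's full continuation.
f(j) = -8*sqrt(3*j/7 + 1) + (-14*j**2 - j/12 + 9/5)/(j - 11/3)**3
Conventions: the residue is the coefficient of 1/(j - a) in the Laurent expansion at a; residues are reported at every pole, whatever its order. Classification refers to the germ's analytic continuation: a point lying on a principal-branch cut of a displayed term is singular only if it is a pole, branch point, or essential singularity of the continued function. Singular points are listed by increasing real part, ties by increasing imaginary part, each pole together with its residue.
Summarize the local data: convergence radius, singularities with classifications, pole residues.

Denominator factor (j - 11/3)^3: pole of order 3 at 11/3, modulus 11/3.
Branch term (-8)*sqrt(1 - j/(-7/3)): its argument vanishes at j = -7/3, a square-root branch point, modulus 7/3.
The radius of convergence is the smallest modulus among the singular points: 7/3.
The branch term is analytic at 11/3 and contributes nothing to the residue; only the rational part matters.
At the order-3 pole 11/3 set g(j) = (j - (11/3))^3*(rational part) = -14*j**2 - j/12 + 9/5.
Order-3 pole: residue = g''(a)/2; g''(11/3) = -28, so the residue is -14.
List the singular points by increasing real part (a conjugate pair: the negative imaginary part first).

Radius of convergence at 0: 7/3.
At -7/3: an algebraic (square-root) branch point.
At 11/3: a pole of order 3; residue -14.
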